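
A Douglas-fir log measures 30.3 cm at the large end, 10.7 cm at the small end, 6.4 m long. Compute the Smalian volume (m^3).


Smalian: V = (A1 + A2)/2 * L,  A = pi*(D/200)^2
A1 = pi*(30.3/200)^2 = 0.072107 m^2
A2 = pi*(10.7/200)^2 = 0.008992 m^2
V = (0.072107+0.008992)/2*6.4 = 0.2595 m^3

0.2595


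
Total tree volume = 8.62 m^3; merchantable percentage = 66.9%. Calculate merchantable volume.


Formula: MV = V_total * (merchantable_pct / 100)
Merchantable fraction = 66.9% / 100 = 0.669
MV = 8.62 m^3 * 0.669 = 5.767 m^3

5.767


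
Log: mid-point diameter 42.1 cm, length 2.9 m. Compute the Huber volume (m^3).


Huber: V = Am * L,  Am = pi*(Dm/200)^2
Am = pi*(42.1/200)^2 = 0.139205 m^2
V = 0.139205*2.9 = 0.4037 m^3

0.4037


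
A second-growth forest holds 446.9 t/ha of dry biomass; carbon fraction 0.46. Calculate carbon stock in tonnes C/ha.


Formula: Carbon Stock = Biomass * Carbon Fraction
C = 446.9 t/ha * 0.46
C = 205.6 t C/ha

205.6


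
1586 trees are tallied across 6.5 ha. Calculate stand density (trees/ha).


Formula: Stand Density = N_trees / Area_ha
Density = 1586 trees / 6.5 ha
Density = 244 trees/ha

244


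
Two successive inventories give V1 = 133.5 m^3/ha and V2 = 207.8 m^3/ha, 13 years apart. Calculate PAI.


Formula: PAI = (V_T2 - V_T1) / (T2 - T1)
Volume increment = 207.8 - 133.5 = 74.3 m^3/ha
PAI = 74.3 / 13 = 5.72 m^3/ha/year

5.72


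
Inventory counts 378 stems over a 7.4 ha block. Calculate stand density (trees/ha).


Formula: Stand Density = N_trees / Area_ha
Density = 378 trees / 7.4 ha
Density = 51 trees/ha

51


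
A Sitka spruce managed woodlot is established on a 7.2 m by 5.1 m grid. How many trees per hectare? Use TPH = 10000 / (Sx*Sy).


Formula: TPH = 10000 m^2/ha / (spacing_x * spacing_y)
Area per tree = 7.2 m * 5.1 m = 36.72 m^2
TPH = 10000 / 36.72 = 272 trees/ha

272


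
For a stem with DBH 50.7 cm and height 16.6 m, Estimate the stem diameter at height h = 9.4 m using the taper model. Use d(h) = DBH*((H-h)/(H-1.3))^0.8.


Taper: d(h) = DBH * ((H - h) / (H - 1.3))^0.8
Numerator = H - h = 16.6 - 9.4 = 7.2 m
Denominator = H - 1.3 = 16.6 - 1.3 = 15.3 m
Ratio = 7.2 / 15.3 = 0.47059
d = 50.7 * 0.47059^0.8 = 27.7 cm

27.7


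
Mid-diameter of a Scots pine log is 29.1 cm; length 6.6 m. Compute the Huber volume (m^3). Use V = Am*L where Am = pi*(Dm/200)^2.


Huber: V = Am * L,  Am = pi*(Dm/200)^2
Am = pi*(29.1/200)^2 = 0.066508 m^2
V = 0.066508*6.6 = 0.439 m^3

0.439


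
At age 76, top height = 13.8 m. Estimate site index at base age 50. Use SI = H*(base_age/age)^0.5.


Formula: SI = H_dom * (base_age / age)^0.5
Age ratio = 50 / 76 = 0.65789
sqrt(age_ratio) = 0.81111
SI = 13.8 * 0.81111 = 11.2 m

11.2


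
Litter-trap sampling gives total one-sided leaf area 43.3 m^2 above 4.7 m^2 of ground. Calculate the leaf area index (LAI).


Formula: LAI = total leaf area / ground area  (dimensionless)
LAI = 43.3 m^2 / 4.7 m^2
LAI = 9.21

9.21


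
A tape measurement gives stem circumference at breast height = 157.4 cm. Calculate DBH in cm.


Formula: DBH = C / pi
DBH = 157.4 / pi
pi = 3.14159...
DBH = 50.1 cm

50.1


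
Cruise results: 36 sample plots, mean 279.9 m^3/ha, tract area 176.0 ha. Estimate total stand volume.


Formula: Total Volume = Mean Volume per ha * Total Area
Total Volume = 279.9 m^3/ha * 176.0 ha
Total Volume = 49262 m^3

49262


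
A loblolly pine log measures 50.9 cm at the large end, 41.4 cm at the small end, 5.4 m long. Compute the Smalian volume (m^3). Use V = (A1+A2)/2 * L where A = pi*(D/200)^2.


Smalian: V = (A1 + A2)/2 * L,  A = pi*(D/200)^2
A1 = pi*(50.9/200)^2 = 0.203482 m^2
A2 = pi*(41.4/200)^2 = 0.134614 m^2
V = (0.203482+0.134614)/2*5.4 = 0.9129 m^3

0.9129


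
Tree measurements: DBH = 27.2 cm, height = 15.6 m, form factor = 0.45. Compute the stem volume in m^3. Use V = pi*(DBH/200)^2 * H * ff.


Formula: V = pi * (DBH/200)^2 * H * ff
Radius = DBH/200 = 27.2/200 = 0.136 m
Radius^2 = 0.136^2 = 0.018496 m^2
V = pi * 0.018496 * 15.6 * 0.45
V = 0.408 m^3

0.408


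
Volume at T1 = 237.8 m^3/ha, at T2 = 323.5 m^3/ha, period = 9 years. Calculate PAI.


Formula: PAI = (V_T2 - V_T1) / (T2 - T1)
Volume increment = 323.5 - 237.8 = 85.7 m^3/ha
PAI = 85.7 / 9 = 9.52 m^3/ha/year

9.52


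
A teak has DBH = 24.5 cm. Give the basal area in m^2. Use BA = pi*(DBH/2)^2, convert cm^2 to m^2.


Formula: BA = pi * (DBH/2)^2 / 10000  (cm^2 to m^2)
Radius = DBH/2 = 24.5/2 = 12.25 cm
BA = pi * 12.25^2 / 10000
   = 471.4352 cm^2 / 10000
   = 0.0471 m^2

0.0471


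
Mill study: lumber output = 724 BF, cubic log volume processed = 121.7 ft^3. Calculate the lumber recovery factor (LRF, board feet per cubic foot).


Formula: LRF = Lumber Output (BF) / Log Input (ft^3)
LRF = 724 BF / 121.7 ft^3
LRF = 5.95 BF/ft^3

5.95


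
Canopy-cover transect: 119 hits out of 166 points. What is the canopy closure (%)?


Formula: Canopy closure = covered points / total points * 100
Closure = 119 / 166 * 100
Closure = 0.7169 * 100 = 71.7%

71.7


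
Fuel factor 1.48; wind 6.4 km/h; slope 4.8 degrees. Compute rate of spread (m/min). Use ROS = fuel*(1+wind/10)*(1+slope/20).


Formula: ROS = fuel * (1 + wind/10) * (1 + slope/20)
Wind factor = 1 + 6.4/10 = 1.64
Slope factor = 1 + 4.8/20 = 1.24
ROS = 1.48 * 1.64 * 1.24 = 3.01 m/min

3.01


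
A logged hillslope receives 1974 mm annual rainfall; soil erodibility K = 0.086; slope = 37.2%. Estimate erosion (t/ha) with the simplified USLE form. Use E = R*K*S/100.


Formula: E = R * K * S / 100  (simplified USLE)
R * K = 1974 * 0.086 = 169.764
E = 169.764 * 37.2 / 100 = 63.15 t/ha

63.15


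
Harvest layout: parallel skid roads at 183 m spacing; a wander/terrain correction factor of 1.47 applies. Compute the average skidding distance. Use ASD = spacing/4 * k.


Formula: ASD = (spacing / 4) * correction
Uncorrected distance = spacing / 4 = 183 / 4 = 45.75 m
ASD = 45.75 * 1.47 = 67 m

67


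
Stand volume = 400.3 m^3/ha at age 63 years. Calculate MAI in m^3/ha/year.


Formula: MAI = Total Volume / Stand Age
MAI = 400.3 m^3/ha / 63 years
MAI = 6.35 m^3/ha/year

6.35


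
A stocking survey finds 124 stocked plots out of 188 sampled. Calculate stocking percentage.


Formula: Stocking % = stocked plots / total plots * 100
Stocking = 124 / 188 * 100
Stocking = 0.6596 * 100 = 66.0%

66.0


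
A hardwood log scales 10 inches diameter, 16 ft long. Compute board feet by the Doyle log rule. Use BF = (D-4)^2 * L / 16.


Doyle: BF = (D - 4)^2 * L / 16
Adjusted diameter = 10 - 4 = 6 in
(D-4)^2 = 6^2 = 36
BF = 36 * 16 / 16 = 36 BF

36


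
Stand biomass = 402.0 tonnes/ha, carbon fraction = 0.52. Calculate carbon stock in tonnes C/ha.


Formula: Carbon Stock = Biomass * Carbon Fraction
C = 402.0 t/ha * 0.52
C = 209.0 t C/ha

209.0


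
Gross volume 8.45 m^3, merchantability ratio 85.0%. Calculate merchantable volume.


Formula: MV = V_total * (merchantable_pct / 100)
Merchantable fraction = 85.0% / 100 = 0.85
MV = 8.45 m^3 * 0.85 = 7.183 m^3

7.183


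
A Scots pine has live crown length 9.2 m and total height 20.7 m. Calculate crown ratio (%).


Formula: Crown Ratio = (Crown Length / Total Height) * 100
CR = (9.2 m / 20.7 m) * 100
CR = 0.4444 * 100 = 44.4%

44.4


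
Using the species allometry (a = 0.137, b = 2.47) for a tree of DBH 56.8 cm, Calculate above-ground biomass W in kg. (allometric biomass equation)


Formula: W = a * DBH^b  (allometric power law)
DBH^b = 56.8^2.47 = 21539.7367
W = 0.137 * 21539.7367 = 2950.9 kg

2950.9


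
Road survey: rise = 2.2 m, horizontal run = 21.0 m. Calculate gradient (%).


Formula: Gradient = rise / run * 100
Gradient = 2.2 / 21.0 * 100 = 10.5%

10.5


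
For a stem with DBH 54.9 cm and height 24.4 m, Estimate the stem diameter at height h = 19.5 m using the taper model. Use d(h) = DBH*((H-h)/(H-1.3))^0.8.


Taper: d(h) = DBH * ((H - h) / (H - 1.3))^0.8
Numerator = H - h = 24.4 - 19.5 = 4.9 m
Denominator = H - 1.3 = 24.4 - 1.3 = 23.1 m
Ratio = 4.9 / 23.1 = 0.21212
d = 54.9 * 0.21212^0.8 = 15.9 cm

15.9


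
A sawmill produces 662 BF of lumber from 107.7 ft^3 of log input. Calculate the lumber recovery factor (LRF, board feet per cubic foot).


Formula: LRF = Lumber Output (BF) / Log Input (ft^3)
LRF = 662 BF / 107.7 ft^3
LRF = 6.15 BF/ft^3

6.15


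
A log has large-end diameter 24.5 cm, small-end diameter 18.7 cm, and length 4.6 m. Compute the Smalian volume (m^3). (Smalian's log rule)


Smalian: V = (A1 + A2)/2 * L,  A = pi*(D/200)^2
A1 = pi*(24.5/200)^2 = 0.047144 m^2
A2 = pi*(18.7/200)^2 = 0.027465 m^2
V = (0.047144+0.027465)/2*4.6 = 0.1716 m^3

0.1716


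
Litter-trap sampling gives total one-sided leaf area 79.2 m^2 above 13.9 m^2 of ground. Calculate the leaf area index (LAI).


Formula: LAI = total leaf area / ground area  (dimensionless)
LAI = 79.2 m^2 / 13.9 m^2
LAI = 5.7

5.7


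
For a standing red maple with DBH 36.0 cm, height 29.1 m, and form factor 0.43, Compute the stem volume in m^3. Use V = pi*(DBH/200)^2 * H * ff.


Formula: V = pi * (DBH/200)^2 * H * ff
Radius = DBH/200 = 36.0/200 = 0.18 m
Radius^2 = 0.18^2 = 0.0324 m^2
V = pi * 0.0324 * 29.1 * 0.43
V = 1.274 m^3

1.274


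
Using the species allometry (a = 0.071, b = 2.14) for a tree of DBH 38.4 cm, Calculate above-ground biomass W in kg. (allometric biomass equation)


Formula: W = a * DBH^b  (allometric power law)
DBH^b = 38.4^2.14 = 2457.3602
W = 0.071 * 2457.3602 = 174.5 kg

174.5


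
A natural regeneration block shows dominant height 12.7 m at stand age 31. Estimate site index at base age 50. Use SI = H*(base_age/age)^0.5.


Formula: SI = H_dom * (base_age / age)^0.5
Age ratio = 50 / 31 = 1.6129
sqrt(age_ratio) = 1.27
SI = 12.7 * 1.27 = 16.1 m

16.1


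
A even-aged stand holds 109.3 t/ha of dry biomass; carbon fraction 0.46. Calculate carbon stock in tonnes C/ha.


Formula: Carbon Stock = Biomass * Carbon Fraction
C = 109.3 t/ha * 0.46
C = 50.3 t C/ha

50.3


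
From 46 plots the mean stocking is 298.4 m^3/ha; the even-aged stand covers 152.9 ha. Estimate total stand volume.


Formula: Total Volume = Mean Volume per ha * Total Area
Total Volume = 298.4 m^3/ha * 152.9 ha
Total Volume = 45625 m^3

45625


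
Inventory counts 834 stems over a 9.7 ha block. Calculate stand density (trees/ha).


Formula: Stand Density = N_trees / Area_ha
Density = 834 trees / 9.7 ha
Density = 86 trees/ha

86


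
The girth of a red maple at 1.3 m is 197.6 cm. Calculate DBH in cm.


Formula: DBH = C / pi
DBH = 197.6 / pi
pi = 3.14159...
DBH = 62.9 cm

62.9


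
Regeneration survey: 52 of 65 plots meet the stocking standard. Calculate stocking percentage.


Formula: Stocking % = stocked plots / total plots * 100
Stocking = 52 / 65 * 100
Stocking = 0.8 * 100 = 80.0%

80.0


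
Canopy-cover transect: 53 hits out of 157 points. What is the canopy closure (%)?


Formula: Canopy closure = covered points / total points * 100
Closure = 53 / 157 * 100
Closure = 0.3376 * 100 = 33.8%

33.8


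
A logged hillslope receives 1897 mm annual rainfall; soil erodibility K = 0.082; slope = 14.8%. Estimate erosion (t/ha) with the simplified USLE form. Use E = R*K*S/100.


Formula: E = R * K * S / 100  (simplified USLE)
R * K = 1897 * 0.082 = 155.554
E = 155.554 * 14.8 / 100 = 23.02 t/ha

23.02


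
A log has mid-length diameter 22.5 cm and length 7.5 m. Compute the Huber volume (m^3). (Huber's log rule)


Huber: V = Am * L,  Am = pi*(Dm/200)^2
Am = pi*(22.5/200)^2 = 0.039761 m^2
V = 0.039761*7.5 = 0.2982 m^3

0.2982


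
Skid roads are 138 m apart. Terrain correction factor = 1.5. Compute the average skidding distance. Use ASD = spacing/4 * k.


Formula: ASD = (spacing / 4) * correction
Uncorrected distance = spacing / 4 = 138 / 4 = 34.5 m
ASD = 34.5 * 1.5 = 52 m

52


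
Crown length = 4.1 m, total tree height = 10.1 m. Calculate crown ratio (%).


Formula: Crown Ratio = (Crown Length / Total Height) * 100
CR = (4.1 m / 10.1 m) * 100
CR = 0.4059 * 100 = 40.6%

40.6


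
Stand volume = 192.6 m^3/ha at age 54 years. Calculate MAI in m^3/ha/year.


Formula: MAI = Total Volume / Stand Age
MAI = 192.6 m^3/ha / 54 years
MAI = 3.57 m^3/ha/year

3.57


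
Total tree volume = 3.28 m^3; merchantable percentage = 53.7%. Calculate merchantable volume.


Formula: MV = V_total * (merchantable_pct / 100)
Merchantable fraction = 53.7% / 100 = 0.537
MV = 3.28 m^3 * 0.537 = 1.761 m^3

1.761


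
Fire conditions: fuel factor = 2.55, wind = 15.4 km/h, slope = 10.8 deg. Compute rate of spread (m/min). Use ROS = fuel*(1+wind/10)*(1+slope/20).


Formula: ROS = fuel * (1 + wind/10) * (1 + slope/20)
Wind factor = 1 + 15.4/10 = 2.54
Slope factor = 1 + 10.8/20 = 1.54
ROS = 2.55 * 2.54 * 1.54 = 9.97 m/min

9.97


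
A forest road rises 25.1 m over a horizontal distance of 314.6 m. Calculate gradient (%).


Formula: Gradient = rise / run * 100
Gradient = 25.1 / 314.6 * 100 = 8.0%

8.0


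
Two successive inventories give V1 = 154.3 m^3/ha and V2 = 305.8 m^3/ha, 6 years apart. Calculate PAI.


Formula: PAI = (V_T2 - V_T1) / (T2 - T1)
Volume increment = 305.8 - 154.3 = 151.5 m^3/ha
PAI = 151.5 / 6 = 25.25 m^3/ha/year

25.25


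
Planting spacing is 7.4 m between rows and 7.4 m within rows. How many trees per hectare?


Formula: TPH = 10000 m^2/ha / (spacing_x * spacing_y)
Area per tree = 7.4 m * 7.4 m = 54.76 m^2
TPH = 10000 / 54.76 = 183 trees/ha

183


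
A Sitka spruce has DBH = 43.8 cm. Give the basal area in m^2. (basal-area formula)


Formula: BA = pi * (DBH/2)^2 / 10000  (cm^2 to m^2)
Radius = DBH/2 = 43.8/2 = 21.9 cm
BA = pi * 21.9^2 / 10000
   = 1506.7393 cm^2 / 10000
   = 0.1507 m^2

0.1507


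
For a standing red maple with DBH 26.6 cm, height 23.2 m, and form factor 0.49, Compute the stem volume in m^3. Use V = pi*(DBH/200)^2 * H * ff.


Formula: V = pi * (DBH/200)^2 * H * ff
Radius = DBH/200 = 26.6/200 = 0.133 m
Radius^2 = 0.133^2 = 0.017689 m^2
V = pi * 0.017689 * 23.2 * 0.49
V = 0.632 m^3

0.632


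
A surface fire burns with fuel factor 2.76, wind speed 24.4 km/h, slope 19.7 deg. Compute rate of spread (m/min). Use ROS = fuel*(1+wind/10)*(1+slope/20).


Formula: ROS = fuel * (1 + wind/10) * (1 + slope/20)
Wind factor = 1 + 24.4/10 = 3.44
Slope factor = 1 + 19.7/20 = 1.985
ROS = 2.76 * 3.44 * 1.985 = 18.85 m/min

18.85


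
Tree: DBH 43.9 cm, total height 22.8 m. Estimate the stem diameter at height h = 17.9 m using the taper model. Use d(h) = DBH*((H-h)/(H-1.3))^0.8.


Taper: d(h) = DBH * ((H - h) / (H - 1.3))^0.8
Numerator = H - h = 22.8 - 17.9 = 4.9 m
Denominator = H - 1.3 = 22.8 - 1.3 = 21.5 m
Ratio = 4.9 / 21.5 = 0.22791
d = 43.9 * 0.22791^0.8 = 13.4 cm

13.4


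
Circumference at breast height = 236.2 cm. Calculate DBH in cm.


Formula: DBH = C / pi
DBH = 236.2 / pi
pi = 3.14159...
DBH = 75.2 cm

75.2


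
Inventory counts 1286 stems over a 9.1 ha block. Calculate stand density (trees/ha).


Formula: Stand Density = N_trees / Area_ha
Density = 1286 trees / 9.1 ha
Density = 141 trees/ha

141


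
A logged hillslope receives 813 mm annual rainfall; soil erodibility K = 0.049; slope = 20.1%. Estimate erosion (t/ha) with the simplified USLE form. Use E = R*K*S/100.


Formula: E = R * K * S / 100  (simplified USLE)
R * K = 813 * 0.049 = 39.837
E = 39.837 * 20.1 / 100 = 8.01 t/ha

8.01


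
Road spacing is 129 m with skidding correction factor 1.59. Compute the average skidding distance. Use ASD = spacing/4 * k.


Formula: ASD = (spacing / 4) * correction
Uncorrected distance = spacing / 4 = 129 / 4 = 32.25 m
ASD = 32.25 * 1.59 = 51 m

51


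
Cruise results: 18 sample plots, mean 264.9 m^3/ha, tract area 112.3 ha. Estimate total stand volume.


Formula: Total Volume = Mean Volume per ha * Total Area
Total Volume = 264.9 m^3/ha * 112.3 ha
Total Volume = 29748 m^3

29748


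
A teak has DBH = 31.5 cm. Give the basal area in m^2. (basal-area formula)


Formula: BA = pi * (DBH/2)^2 / 10000  (cm^2 to m^2)
Radius = DBH/2 = 31.5/2 = 15.75 cm
BA = pi * 15.75^2 / 10000
   = 779.3113 cm^2 / 10000
   = 0.0779 m^2

0.0779


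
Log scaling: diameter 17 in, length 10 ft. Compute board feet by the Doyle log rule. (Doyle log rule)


Doyle: BF = (D - 4)^2 * L / 16
Adjusted diameter = 17 - 4 = 13 in
(D-4)^2 = 13^2 = 169
BF = 169 * 10 / 16 = 106 BF

106


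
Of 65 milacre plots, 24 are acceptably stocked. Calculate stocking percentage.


Formula: Stocking % = stocked plots / total plots * 100
Stocking = 24 / 65 * 100
Stocking = 0.3692 * 100 = 36.9%

36.9


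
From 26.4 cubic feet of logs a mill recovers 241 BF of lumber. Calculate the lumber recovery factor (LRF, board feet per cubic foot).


Formula: LRF = Lumber Output (BF) / Log Input (ft^3)
LRF = 241 BF / 26.4 ft^3
LRF = 9.13 BF/ft^3

9.13


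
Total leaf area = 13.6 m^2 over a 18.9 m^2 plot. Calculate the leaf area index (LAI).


Formula: LAI = total leaf area / ground area  (dimensionless)
LAI = 13.6 m^2 / 18.9 m^2
LAI = 0.72

0.72


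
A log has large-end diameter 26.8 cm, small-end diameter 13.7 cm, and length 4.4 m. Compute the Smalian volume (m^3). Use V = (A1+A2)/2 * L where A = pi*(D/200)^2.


Smalian: V = (A1 + A2)/2 * L,  A = pi*(D/200)^2
A1 = pi*(26.8/200)^2 = 0.05641 m^2
A2 = pi*(13.7/200)^2 = 0.014741 m^2
V = (0.05641+0.014741)/2*4.4 = 0.1565 m^3

0.1565


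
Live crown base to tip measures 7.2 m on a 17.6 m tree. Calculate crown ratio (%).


Formula: Crown Ratio = (Crown Length / Total Height) * 100
CR = (7.2 m / 17.6 m) * 100
CR = 0.4091 * 100 = 40.9%

40.9


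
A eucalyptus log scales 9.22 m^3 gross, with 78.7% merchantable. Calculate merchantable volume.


Formula: MV = V_total * (merchantable_pct / 100)
Merchantable fraction = 78.7% / 100 = 0.787
MV = 9.22 m^3 * 0.787 = 7.256 m^3

7.256


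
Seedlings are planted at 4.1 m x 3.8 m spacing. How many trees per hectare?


Formula: TPH = 10000 m^2/ha / (spacing_x * spacing_y)
Area per tree = 4.1 m * 3.8 m = 15.58 m^2
TPH = 10000 / 15.58 = 642 trees/ha

642


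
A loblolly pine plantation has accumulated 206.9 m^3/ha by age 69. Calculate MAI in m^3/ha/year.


Formula: MAI = Total Volume / Stand Age
MAI = 206.9 m^3/ha / 69 years
MAI = 3.0 m^3/ha/year

3.0


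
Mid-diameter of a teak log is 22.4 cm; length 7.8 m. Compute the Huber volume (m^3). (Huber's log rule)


Huber: V = Am * L,  Am = pi*(Dm/200)^2
Am = pi*(22.4/200)^2 = 0.039408 m^2
V = 0.039408*7.8 = 0.3074 m^3

0.3074


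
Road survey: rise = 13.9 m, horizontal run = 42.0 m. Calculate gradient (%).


Formula: Gradient = rise / run * 100
Gradient = 13.9 / 42.0 * 100 = 33.1%

33.1


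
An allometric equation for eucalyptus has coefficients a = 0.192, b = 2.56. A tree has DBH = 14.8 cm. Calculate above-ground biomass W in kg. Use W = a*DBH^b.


Formula: W = a * DBH^b  (allometric power law)
DBH^b = 14.8^2.56 = 990.5354
W = 0.192 * 990.5354 = 190.2 kg

190.2


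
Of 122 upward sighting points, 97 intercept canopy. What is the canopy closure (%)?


Formula: Canopy closure = covered points / total points * 100
Closure = 97 / 122 * 100
Closure = 0.7951 * 100 = 79.5%

79.5


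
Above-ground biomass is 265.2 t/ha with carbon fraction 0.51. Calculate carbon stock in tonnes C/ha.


Formula: Carbon Stock = Biomass * Carbon Fraction
C = 265.2 t/ha * 0.51
C = 135.3 t C/ha

135.3


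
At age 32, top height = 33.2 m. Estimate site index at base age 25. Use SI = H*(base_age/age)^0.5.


Formula: SI = H_dom * (base_age / age)^0.5
Age ratio = 25 / 32 = 0.78125
sqrt(age_ratio) = 0.88388
SI = 33.2 * 0.88388 = 29.3 m

29.3


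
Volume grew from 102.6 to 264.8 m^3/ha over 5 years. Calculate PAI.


Formula: PAI = (V_T2 - V_T1) / (T2 - T1)
Volume increment = 264.8 - 102.6 = 162.2 m^3/ha
PAI = 162.2 / 5 = 32.44 m^3/ha/year

32.44


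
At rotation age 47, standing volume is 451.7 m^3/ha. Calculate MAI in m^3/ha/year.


Formula: MAI = Total Volume / Stand Age
MAI = 451.7 m^3/ha / 47 years
MAI = 9.61 m^3/ha/year

9.61


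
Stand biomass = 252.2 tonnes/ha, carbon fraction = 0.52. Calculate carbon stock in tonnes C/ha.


Formula: Carbon Stock = Biomass * Carbon Fraction
C = 252.2 t/ha * 0.52
C = 131.1 t C/ha

131.1


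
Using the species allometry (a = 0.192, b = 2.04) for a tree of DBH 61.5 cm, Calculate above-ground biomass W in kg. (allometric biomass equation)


Formula: W = a * DBH^b  (allometric power law)
DBH^b = 61.5^2.04 = 4459.6958
W = 0.192 * 4459.6958 = 856.3 kg

856.3


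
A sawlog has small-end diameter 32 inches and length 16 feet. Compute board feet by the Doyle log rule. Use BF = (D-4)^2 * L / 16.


Doyle: BF = (D - 4)^2 * L / 16
Adjusted diameter = 32 - 4 = 28 in
(D-4)^2 = 28^2 = 784
BF = 784 * 16 / 16 = 784 BF

784


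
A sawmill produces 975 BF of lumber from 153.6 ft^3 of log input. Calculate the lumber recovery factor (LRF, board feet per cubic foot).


Formula: LRF = Lumber Output (BF) / Log Input (ft^3)
LRF = 975 BF / 153.6 ft^3
LRF = 6.35 BF/ft^3

6.35


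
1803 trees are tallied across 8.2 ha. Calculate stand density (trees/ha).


Formula: Stand Density = N_trees / Area_ha
Density = 1803 trees / 8.2 ha
Density = 220 trees/ha

220


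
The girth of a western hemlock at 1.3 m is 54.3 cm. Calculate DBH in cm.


Formula: DBH = C / pi
DBH = 54.3 / pi
pi = 3.14159...
DBH = 17.3 cm

17.3


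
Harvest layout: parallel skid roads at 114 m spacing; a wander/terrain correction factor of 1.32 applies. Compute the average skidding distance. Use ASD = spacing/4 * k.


Formula: ASD = (spacing / 4) * correction
Uncorrected distance = spacing / 4 = 114 / 4 = 28.5 m
ASD = 28.5 * 1.32 = 38 m

38


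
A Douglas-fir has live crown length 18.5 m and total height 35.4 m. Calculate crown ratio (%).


Formula: Crown Ratio = (Crown Length / Total Height) * 100
CR = (18.5 m / 35.4 m) * 100
CR = 0.5226 * 100 = 52.3%

52.3


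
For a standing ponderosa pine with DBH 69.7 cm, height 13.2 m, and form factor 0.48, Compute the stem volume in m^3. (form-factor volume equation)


Formula: V = pi * (DBH/200)^2 * H * ff
Radius = DBH/200 = 69.7/200 = 0.3485 m
Radius^2 = 0.3485^2 = 0.12145225 m^2
V = pi * 0.12145225 * 13.2 * 0.48
V = 2.418 m^3

2.418


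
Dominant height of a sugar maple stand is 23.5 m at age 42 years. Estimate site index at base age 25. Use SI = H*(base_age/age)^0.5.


Formula: SI = H_dom * (base_age / age)^0.5
Age ratio = 25 / 42 = 0.59524
sqrt(age_ratio) = 0.77152
SI = 23.5 * 0.77152 = 18.1 m

18.1


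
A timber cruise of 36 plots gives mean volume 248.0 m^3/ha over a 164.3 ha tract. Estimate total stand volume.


Formula: Total Volume = Mean Volume per ha * Total Area
Total Volume = 248.0 m^3/ha * 164.3 ha
Total Volume = 40746 m^3

40746


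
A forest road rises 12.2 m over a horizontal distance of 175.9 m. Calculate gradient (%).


Formula: Gradient = rise / run * 100
Gradient = 12.2 / 175.9 * 100 = 6.9%

6.9


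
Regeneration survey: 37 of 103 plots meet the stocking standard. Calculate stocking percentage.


Formula: Stocking % = stocked plots / total plots * 100
Stocking = 37 / 103 * 100
Stocking = 0.3592 * 100 = 35.9%

35.9


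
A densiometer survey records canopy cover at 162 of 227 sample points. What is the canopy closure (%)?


Formula: Canopy closure = covered points / total points * 100
Closure = 162 / 227 * 100
Closure = 0.7137 * 100 = 71.4%

71.4


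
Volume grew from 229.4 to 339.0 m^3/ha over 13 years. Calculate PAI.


Formula: PAI = (V_T2 - V_T1) / (T2 - T1)
Volume increment = 339.0 - 229.4 = 109.6 m^3/ha
PAI = 109.6 / 13 = 8.43 m^3/ha/year

8.43


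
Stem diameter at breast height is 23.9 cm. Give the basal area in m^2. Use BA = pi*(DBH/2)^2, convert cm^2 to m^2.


Formula: BA = pi * (DBH/2)^2 / 10000  (cm^2 to m^2)
Radius = DBH/2 = 23.9/2 = 11.95 cm
BA = pi * 11.95^2 / 10000
   = 448.6273 cm^2 / 10000
   = 0.0449 m^2

0.0449


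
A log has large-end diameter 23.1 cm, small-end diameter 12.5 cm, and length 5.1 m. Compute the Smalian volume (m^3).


Smalian: V = (A1 + A2)/2 * L,  A = pi*(D/200)^2
A1 = pi*(23.1/200)^2 = 0.04191 m^2
A2 = pi*(12.5/200)^2 = 0.012272 m^2
V = (0.04191+0.012272)/2*5.1 = 0.1382 m^3

0.1382


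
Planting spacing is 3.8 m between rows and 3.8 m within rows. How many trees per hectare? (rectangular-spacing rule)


Formula: TPH = 10000 m^2/ha / (spacing_x * spacing_y)
Area per tree = 3.8 m * 3.8 m = 14.44 m^2
TPH = 10000 / 14.44 = 693 trees/ha

693


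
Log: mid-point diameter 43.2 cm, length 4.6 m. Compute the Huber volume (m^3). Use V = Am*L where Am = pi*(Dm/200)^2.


Huber: V = Am * L,  Am = pi*(Dm/200)^2
Am = pi*(43.2/200)^2 = 0.146574 m^2
V = 0.146574*4.6 = 0.6742 m^3

0.6742


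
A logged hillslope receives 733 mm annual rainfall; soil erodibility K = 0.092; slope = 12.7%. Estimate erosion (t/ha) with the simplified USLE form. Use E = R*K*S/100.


Formula: E = R * K * S / 100  (simplified USLE)
R * K = 733 * 0.092 = 67.436
E = 67.436 * 12.7 / 100 = 8.56 t/ha

8.56


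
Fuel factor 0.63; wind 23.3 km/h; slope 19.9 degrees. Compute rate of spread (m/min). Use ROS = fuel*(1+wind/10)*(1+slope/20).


Formula: ROS = fuel * (1 + wind/10) * (1 + slope/20)
Wind factor = 1 + 23.3/10 = 3.33
Slope factor = 1 + 19.9/20 = 1.995
ROS = 0.63 * 3.33 * 1.995 = 4.19 m/min

4.19


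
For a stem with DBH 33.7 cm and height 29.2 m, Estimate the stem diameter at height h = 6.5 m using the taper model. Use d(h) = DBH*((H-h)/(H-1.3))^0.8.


Taper: d(h) = DBH * ((H - h) / (H - 1.3))^0.8
Numerator = H - h = 29.2 - 6.5 = 22.7 m
Denominator = H - 1.3 = 29.2 - 1.3 = 27.9 m
Ratio = 22.7 / 27.9 = 0.81362
d = 33.7 * 0.81362^0.8 = 28.6 cm

28.6


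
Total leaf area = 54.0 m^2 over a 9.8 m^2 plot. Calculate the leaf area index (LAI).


Formula: LAI = total leaf area / ground area  (dimensionless)
LAI = 54.0 m^2 / 9.8 m^2
LAI = 5.51

5.51


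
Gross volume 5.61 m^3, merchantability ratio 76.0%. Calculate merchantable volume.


Formula: MV = V_total * (merchantable_pct / 100)
Merchantable fraction = 76.0% / 100 = 0.76
MV = 5.61 m^3 * 0.76 = 4.264 m^3

4.264


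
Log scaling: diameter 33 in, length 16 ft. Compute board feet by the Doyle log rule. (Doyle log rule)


Doyle: BF = (D - 4)^2 * L / 16
Adjusted diameter = 33 - 4 = 29 in
(D-4)^2 = 29^2 = 841
BF = 841 * 16 / 16 = 841 BF

841


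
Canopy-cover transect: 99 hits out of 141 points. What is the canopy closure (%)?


Formula: Canopy closure = covered points / total points * 100
Closure = 99 / 141 * 100
Closure = 0.7021 * 100 = 70.2%

70.2


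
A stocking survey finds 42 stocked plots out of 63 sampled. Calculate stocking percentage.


Formula: Stocking % = stocked plots / total plots * 100
Stocking = 42 / 63 * 100
Stocking = 0.6667 * 100 = 66.7%

66.7


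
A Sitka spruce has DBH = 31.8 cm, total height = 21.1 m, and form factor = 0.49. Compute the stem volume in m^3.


Formula: V = pi * (DBH/200)^2 * H * ff
Radius = DBH/200 = 31.8/200 = 0.159 m
Radius^2 = 0.159^2 = 0.025281 m^2
V = pi * 0.025281 * 21.1 * 0.49
V = 0.821 m^3

0.821


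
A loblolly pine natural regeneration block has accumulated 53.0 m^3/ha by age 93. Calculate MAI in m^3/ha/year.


Formula: MAI = Total Volume / Stand Age
MAI = 53.0 m^3/ha / 93 years
MAI = 0.57 m^3/ha/year

0.57


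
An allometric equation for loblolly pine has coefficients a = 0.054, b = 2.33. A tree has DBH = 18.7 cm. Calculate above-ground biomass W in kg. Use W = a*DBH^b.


Formula: W = a * DBH^b  (allometric power law)
DBH^b = 18.7^2.33 = 919.1596
W = 0.054 * 919.1596 = 49.6 kg

49.6


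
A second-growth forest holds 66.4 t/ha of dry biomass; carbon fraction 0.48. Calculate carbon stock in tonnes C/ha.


Formula: Carbon Stock = Biomass * Carbon Fraction
C = 66.4 t/ha * 0.48
C = 31.9 t C/ha

31.9


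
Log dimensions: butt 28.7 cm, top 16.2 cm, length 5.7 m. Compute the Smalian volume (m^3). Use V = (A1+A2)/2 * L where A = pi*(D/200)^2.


Smalian: V = (A1 + A2)/2 * L,  A = pi*(D/200)^2
A1 = pi*(28.7/200)^2 = 0.064692 m^2
A2 = pi*(16.2/200)^2 = 0.020612 m^2
V = (0.064692+0.020612)/2*5.7 = 0.2431 m^3

0.2431


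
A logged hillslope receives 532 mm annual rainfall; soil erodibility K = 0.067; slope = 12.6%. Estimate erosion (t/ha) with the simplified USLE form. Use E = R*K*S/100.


Formula: E = R * K * S / 100  (simplified USLE)
R * K = 532 * 0.067 = 35.644
E = 35.644 * 12.6 / 100 = 4.49 t/ha

4.49


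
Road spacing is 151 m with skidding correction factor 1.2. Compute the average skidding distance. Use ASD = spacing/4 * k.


Formula: ASD = (spacing / 4) * correction
Uncorrected distance = spacing / 4 = 151 / 4 = 37.75 m
ASD = 37.75 * 1.2 = 45 m

45


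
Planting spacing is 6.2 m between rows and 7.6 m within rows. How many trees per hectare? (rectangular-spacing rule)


Formula: TPH = 10000 m^2/ha / (spacing_x * spacing_y)
Area per tree = 6.2 m * 7.6 m = 47.12 m^2
TPH = 10000 / 47.12 = 212 trees/ha

212


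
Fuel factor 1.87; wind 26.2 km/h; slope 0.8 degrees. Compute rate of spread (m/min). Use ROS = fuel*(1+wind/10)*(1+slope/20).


Formula: ROS = fuel * (1 + wind/10) * (1 + slope/20)
Wind factor = 1 + 26.2/10 = 3.62
Slope factor = 1 + 0.8/20 = 1.04
ROS = 1.87 * 3.62 * 1.04 = 7.04 m/min

7.04


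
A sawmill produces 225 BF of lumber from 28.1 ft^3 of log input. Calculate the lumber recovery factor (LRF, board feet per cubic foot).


Formula: LRF = Lumber Output (BF) / Log Input (ft^3)
LRF = 225 BF / 28.1 ft^3
LRF = 8.01 BF/ft^3

8.01


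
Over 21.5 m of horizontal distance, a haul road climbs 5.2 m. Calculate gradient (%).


Formula: Gradient = rise / run * 100
Gradient = 5.2 / 21.5 * 100 = 24.2%

24.2


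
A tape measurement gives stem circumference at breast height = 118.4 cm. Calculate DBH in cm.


Formula: DBH = C / pi
DBH = 118.4 / pi
pi = 3.14159...
DBH = 37.7 cm

37.7


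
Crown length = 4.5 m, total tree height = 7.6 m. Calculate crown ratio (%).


Formula: Crown Ratio = (Crown Length / Total Height) * 100
CR = (4.5 m / 7.6 m) * 100
CR = 0.5921 * 100 = 59.2%

59.2


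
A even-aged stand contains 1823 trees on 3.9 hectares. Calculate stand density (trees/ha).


Formula: Stand Density = N_trees / Area_ha
Density = 1823 trees / 3.9 ha
Density = 467 trees/ha

467


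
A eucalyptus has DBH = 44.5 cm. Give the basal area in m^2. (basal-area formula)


Formula: BA = pi * (DBH/2)^2 / 10000  (cm^2 to m^2)
Radius = DBH/2 = 44.5/2 = 22.25 cm
BA = pi * 22.25^2 / 10000
   = 1555.2847 cm^2 / 10000
   = 0.1555 m^2

0.1555


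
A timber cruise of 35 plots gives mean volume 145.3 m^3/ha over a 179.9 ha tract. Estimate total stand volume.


Formula: Total Volume = Mean Volume per ha * Total Area
Total Volume = 145.3 m^3/ha * 179.9 ha
Total Volume = 26139 m^3

26139


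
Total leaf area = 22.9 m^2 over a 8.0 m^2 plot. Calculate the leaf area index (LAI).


Formula: LAI = total leaf area / ground area  (dimensionless)
LAI = 22.9 m^2 / 8.0 m^2
LAI = 2.86

2.86


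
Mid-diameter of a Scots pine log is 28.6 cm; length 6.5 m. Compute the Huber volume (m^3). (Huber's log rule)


Huber: V = Am * L,  Am = pi*(Dm/200)^2
Am = pi*(28.6/200)^2 = 0.064242 m^2
V = 0.064242*6.5 = 0.4176 m^3

0.4176


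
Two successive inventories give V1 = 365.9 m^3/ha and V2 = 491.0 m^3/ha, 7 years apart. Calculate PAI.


Formula: PAI = (V_T2 - V_T1) / (T2 - T1)
Volume increment = 491.0 - 365.9 = 125.1 m^3/ha
PAI = 125.1 / 7 = 17.87 m^3/ha/year

17.87


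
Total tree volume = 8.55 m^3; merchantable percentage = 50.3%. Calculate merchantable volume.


Formula: MV = V_total * (merchantable_pct / 100)
Merchantable fraction = 50.3% / 100 = 0.503
MV = 8.55 m^3 * 0.503 = 4.301 m^3

4.301


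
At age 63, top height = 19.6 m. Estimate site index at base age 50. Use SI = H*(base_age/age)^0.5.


Formula: SI = H_dom * (base_age / age)^0.5
Age ratio = 50 / 63 = 0.79365
sqrt(age_ratio) = 0.89087
SI = 19.6 * 0.89087 = 17.5 m

17.5


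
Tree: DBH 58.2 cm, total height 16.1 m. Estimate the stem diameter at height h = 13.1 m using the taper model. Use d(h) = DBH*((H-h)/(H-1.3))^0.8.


Taper: d(h) = DBH * ((H - h) / (H - 1.3))^0.8
Numerator = H - h = 16.1 - 13.1 = 3.0 m
Denominator = H - 1.3 = 16.1 - 1.3 = 14.8 m
Ratio = 3.0 / 14.8 = 0.2027
d = 58.2 * 0.2027^0.8 = 16.2 cm

16.2


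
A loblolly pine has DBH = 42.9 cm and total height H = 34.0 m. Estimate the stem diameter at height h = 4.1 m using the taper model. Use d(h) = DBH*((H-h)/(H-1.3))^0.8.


Taper: d(h) = DBH * ((H - h) / (H - 1.3))^0.8
Numerator = H - h = 34.0 - 4.1 = 29.9 m
Denominator = H - 1.3 = 34.0 - 1.3 = 32.7 m
Ratio = 29.9 / 32.7 = 0.91437
d = 42.9 * 0.91437^0.8 = 39.9 cm

39.9


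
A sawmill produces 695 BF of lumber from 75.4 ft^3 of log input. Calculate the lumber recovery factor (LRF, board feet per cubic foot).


Formula: LRF = Lumber Output (BF) / Log Input (ft^3)
LRF = 695 BF / 75.4 ft^3
LRF = 9.22 BF/ft^3

9.22


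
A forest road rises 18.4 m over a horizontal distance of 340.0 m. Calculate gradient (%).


Formula: Gradient = rise / run * 100
Gradient = 18.4 / 340.0 * 100 = 5.4%

5.4


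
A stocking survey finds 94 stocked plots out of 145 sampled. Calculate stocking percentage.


Formula: Stocking % = stocked plots / total plots * 100
Stocking = 94 / 145 * 100
Stocking = 0.6483 * 100 = 64.8%

64.8


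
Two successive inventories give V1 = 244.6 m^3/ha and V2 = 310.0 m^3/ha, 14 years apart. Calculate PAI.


Formula: PAI = (V_T2 - V_T1) / (T2 - T1)
Volume increment = 310.0 - 244.6 = 65.4 m^3/ha
PAI = 65.4 / 14 = 4.67 m^3/ha/year

4.67


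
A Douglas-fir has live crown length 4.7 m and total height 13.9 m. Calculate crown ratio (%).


Formula: Crown Ratio = (Crown Length / Total Height) * 100
CR = (4.7 m / 13.9 m) * 100
CR = 0.3381 * 100 = 33.8%

33.8


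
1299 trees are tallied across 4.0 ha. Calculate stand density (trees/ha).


Formula: Stand Density = N_trees / Area_ha
Density = 1299 trees / 4.0 ha
Density = 325 trees/ha

325


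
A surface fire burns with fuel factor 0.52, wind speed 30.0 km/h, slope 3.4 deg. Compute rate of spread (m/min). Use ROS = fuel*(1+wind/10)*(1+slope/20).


Formula: ROS = fuel * (1 + wind/10) * (1 + slope/20)
Wind factor = 1 + 30.0/10 = 4.0
Slope factor = 1 + 3.4/20 = 1.17
ROS = 0.52 * 4.0 * 1.17 = 2.43 m/min

2.43


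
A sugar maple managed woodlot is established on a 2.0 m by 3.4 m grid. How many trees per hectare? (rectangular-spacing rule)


Formula: TPH = 10000 m^2/ha / (spacing_x * spacing_y)
Area per tree = 2.0 m * 3.4 m = 6.8 m^2
TPH = 10000 / 6.8 = 1471 trees/ha

1471


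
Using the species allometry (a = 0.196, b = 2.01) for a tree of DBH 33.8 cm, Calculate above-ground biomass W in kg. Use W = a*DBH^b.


Formula: W = a * DBH^b  (allometric power law)
DBH^b = 33.8^2.01 = 1183.3755
W = 0.196 * 1183.3755 = 231.9 kg

231.9


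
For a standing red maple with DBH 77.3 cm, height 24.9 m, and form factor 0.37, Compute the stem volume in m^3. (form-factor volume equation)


Formula: V = pi * (DBH/200)^2 * H * ff
Radius = DBH/200 = 77.3/200 = 0.3865 m
Radius^2 = 0.3865^2 = 0.14938225 m^2
V = pi * 0.14938225 * 24.9 * 0.37
V = 4.324 m^3

4.324


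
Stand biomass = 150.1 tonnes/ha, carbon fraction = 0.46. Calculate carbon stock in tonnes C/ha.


Formula: Carbon Stock = Biomass * Carbon Fraction
C = 150.1 t/ha * 0.46
C = 69.0 t C/ha

69.0


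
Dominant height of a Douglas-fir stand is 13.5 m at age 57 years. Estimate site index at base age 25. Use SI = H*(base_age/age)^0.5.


Formula: SI = H_dom * (base_age / age)^0.5
Age ratio = 25 / 57 = 0.4386
sqrt(age_ratio) = 0.66227
SI = 13.5 * 0.66227 = 8.9 m

8.9


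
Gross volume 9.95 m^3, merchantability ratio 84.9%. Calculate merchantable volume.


Formula: MV = V_total * (merchantable_pct / 100)
Merchantable fraction = 84.9% / 100 = 0.849
MV = 9.95 m^3 * 0.849 = 8.448 m^3

8.448


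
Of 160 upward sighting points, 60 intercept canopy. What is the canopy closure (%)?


Formula: Canopy closure = covered points / total points * 100
Closure = 60 / 160 * 100
Closure = 0.375 * 100 = 37.5%

37.5


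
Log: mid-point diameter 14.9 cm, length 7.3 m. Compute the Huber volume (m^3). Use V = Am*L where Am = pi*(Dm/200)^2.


Huber: V = Am * L,  Am = pi*(Dm/200)^2
Am = pi*(14.9/200)^2 = 0.017437 m^2
V = 0.017437*7.3 = 0.1273 m^3

0.1273


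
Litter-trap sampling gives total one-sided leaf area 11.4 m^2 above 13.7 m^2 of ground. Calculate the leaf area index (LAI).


Formula: LAI = total leaf area / ground area  (dimensionless)
LAI = 11.4 m^2 / 13.7 m^2
LAI = 0.83

0.83


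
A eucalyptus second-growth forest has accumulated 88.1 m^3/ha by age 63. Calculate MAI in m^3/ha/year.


Formula: MAI = Total Volume / Stand Age
MAI = 88.1 m^3/ha / 63 years
MAI = 1.4 m^3/ha/year

1.4


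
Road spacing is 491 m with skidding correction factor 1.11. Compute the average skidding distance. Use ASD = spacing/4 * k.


Formula: ASD = (spacing / 4) * correction
Uncorrected distance = spacing / 4 = 491 / 4 = 122.75 m
ASD = 122.75 * 1.11 = 136 m

136


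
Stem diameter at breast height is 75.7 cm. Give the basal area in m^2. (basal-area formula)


Formula: BA = pi * (DBH/2)^2 / 10000  (cm^2 to m^2)
Radius = DBH/2 = 75.7/2 = 37.85 cm
BA = pi * 37.85^2 / 10000
   = 4500.7163 cm^2 / 10000
   = 0.4501 m^2

0.4501


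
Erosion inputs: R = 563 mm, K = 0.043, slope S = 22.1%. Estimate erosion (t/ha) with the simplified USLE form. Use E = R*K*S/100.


Formula: E = R * K * S / 100  (simplified USLE)
R * K = 563 * 0.043 = 24.209
E = 24.209 * 22.1 / 100 = 5.35 t/ha

5.35


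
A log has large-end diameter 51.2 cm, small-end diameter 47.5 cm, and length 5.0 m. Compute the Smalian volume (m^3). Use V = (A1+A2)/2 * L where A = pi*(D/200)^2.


Smalian: V = (A1 + A2)/2 * L,  A = pi*(D/200)^2
A1 = pi*(51.2/200)^2 = 0.205887 m^2
A2 = pi*(47.5/200)^2 = 0.177205 m^2
V = (0.205887+0.177205)/2*5.0 = 0.9577 m^3

0.9577


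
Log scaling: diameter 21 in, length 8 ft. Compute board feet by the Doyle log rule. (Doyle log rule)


Doyle: BF = (D - 4)^2 * L / 16
Adjusted diameter = 21 - 4 = 17 in
(D-4)^2 = 17^2 = 289
BF = 289 * 8 / 16 = 145 BF

145


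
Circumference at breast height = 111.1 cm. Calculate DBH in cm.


Formula: DBH = C / pi
DBH = 111.1 / pi
pi = 3.14159...
DBH = 35.4 cm

35.4


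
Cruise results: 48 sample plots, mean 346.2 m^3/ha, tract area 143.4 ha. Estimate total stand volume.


Formula: Total Volume = Mean Volume per ha * Total Area
Total Volume = 346.2 m^3/ha * 143.4 ha
Total Volume = 49645 m^3

49645


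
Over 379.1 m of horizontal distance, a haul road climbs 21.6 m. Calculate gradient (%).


Formula: Gradient = rise / run * 100
Gradient = 21.6 / 379.1 * 100 = 5.7%

5.7


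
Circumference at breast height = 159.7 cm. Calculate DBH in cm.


Formula: DBH = C / pi
DBH = 159.7 / pi
pi = 3.14159...
DBH = 50.8 cm

50.8


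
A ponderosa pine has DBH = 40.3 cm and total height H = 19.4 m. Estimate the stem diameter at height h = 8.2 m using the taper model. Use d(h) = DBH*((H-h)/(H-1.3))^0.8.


Taper: d(h) = DBH * ((H - h) / (H - 1.3))^0.8
Numerator = H - h = 19.4 - 8.2 = 11.2 m
Denominator = H - 1.3 = 19.4 - 1.3 = 18.1 m
Ratio = 11.2 / 18.1 = 0.61878
d = 40.3 * 0.61878^0.8 = 27.4 cm

27.4


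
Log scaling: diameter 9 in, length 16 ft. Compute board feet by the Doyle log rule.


Doyle: BF = (D - 4)^2 * L / 16
Adjusted diameter = 9 - 4 = 5 in
(D-4)^2 = 5^2 = 25
BF = 25 * 16 / 16 = 25 BF

25


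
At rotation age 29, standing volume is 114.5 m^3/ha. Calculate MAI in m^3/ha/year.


Formula: MAI = Total Volume / Stand Age
MAI = 114.5 m^3/ha / 29 years
MAI = 3.95 m^3/ha/year

3.95
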